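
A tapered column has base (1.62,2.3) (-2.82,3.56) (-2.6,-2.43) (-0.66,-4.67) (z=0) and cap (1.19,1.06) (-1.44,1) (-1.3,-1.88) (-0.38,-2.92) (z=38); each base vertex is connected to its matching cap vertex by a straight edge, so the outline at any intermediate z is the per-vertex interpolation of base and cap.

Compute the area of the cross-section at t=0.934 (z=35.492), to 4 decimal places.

Cross-section at t=0.934: each vertex is (1-t)·p0[i] + t·p1[i].
  v1: (1-0.934)·(1.62,2.3) + 0.934·(1.19,1.06) = (1.2184,1.1418)
  v2: (1-0.934)·(-2.82,3.56) + 0.934·(-1.44,1) = (-1.5311,1.1690)
  v3: (1-0.934)·(-2.6,-2.43) + 0.934·(-1.3,-1.88) = (-1.3858,-1.9163)
  v4: (1-0.934)·(-0.66,-4.67) + 0.934·(-0.38,-2.92) = (-0.3985,-3.0355)
Shoelace sum Σ(x_i·y_{i+1} − x_{i+1}·y_i):
  i=1: 1.2184·1.1690 − -1.5311·1.1418 = +3.1725 (running +3.1725)
  i=2: -1.5311·-1.9163 − -1.3858·1.1690 = +4.5540 (running +7.7264)
  i=3: -1.3858·-3.0355 − -0.3985·-1.9163 = +3.4430 (running +11.1694)
  i=4: -0.3985·1.1418 − 1.2184·-3.0355 = +3.2434 (running +14.4128)
Area = |Σ|/2 = |14.4128|/2 = 7.2064

Area at t=0.934: 7.2064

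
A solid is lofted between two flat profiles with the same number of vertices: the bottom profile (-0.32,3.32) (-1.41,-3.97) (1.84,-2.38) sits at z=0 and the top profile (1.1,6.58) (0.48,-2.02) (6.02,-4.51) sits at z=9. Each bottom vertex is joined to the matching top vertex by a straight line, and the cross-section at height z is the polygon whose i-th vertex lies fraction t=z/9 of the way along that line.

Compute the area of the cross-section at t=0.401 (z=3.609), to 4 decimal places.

Area at t=0.401: 16.3090

Cross-section at t=0.401: each vertex is (1-t)·p0[i] + t·p1[i].
  v1: (1-0.401)·(-0.32,3.32) + 0.401·(1.1,6.58) = (0.2494,4.6273)
  v2: (1-0.401)·(-1.41,-3.97) + 0.401·(0.48,-2.02) = (-0.6521,-3.1881)
  v3: (1-0.401)·(1.84,-2.38) + 0.401·(6.02,-4.51) = (3.5162,-3.2341)
Shoelace sum Σ(x_i·y_{i+1} − x_{i+1}·y_i):
  i=1: 0.2494·-3.1881 − -0.6521·4.6273 = +2.2223 (running +2.2223)
  i=2: -0.6521·-3.2341 − 3.5162·-3.1881 = +13.3188 (running +15.5411)
  i=3: 3.5162·4.6273 − 0.2494·-3.2341 = +17.0769 (running +32.6180)
Area = |Σ|/2 = |32.6180|/2 = 16.3090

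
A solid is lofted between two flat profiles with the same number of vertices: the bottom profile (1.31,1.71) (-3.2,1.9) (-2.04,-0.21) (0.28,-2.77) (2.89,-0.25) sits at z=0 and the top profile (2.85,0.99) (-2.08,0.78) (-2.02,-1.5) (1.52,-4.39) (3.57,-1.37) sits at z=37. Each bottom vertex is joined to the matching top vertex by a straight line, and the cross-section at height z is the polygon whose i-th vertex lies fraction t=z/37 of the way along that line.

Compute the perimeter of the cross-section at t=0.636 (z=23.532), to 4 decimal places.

Perimeter at t=0.636: 17.2647

Cross-section at t=0.636: each vertex is (1-t)·p0[i] + t·p1[i].
  v1: (1-0.636)·(1.31,1.71) + 0.636·(2.85,0.99) = (2.2894,1.2521)
  v2: (1-0.636)·(-3.2,1.9) + 0.636·(-2.08,0.78) = (-2.4877,1.1877)
  v3: (1-0.636)·(-2.04,-0.21) + 0.636·(-2.02,-1.5) = (-2.0273,-1.0304)
  v4: (1-0.636)·(0.28,-2.77) + 0.636·(1.52,-4.39) = (1.0686,-3.8003)
  v5: (1-0.636)·(2.89,-0.25) + 0.636·(3.57,-1.37) = (3.3225,-0.9623)
Perimeter = Σ |v_{i+1} − v_i|:
  edge 1→2: √(-4.7771² + -0.0644²) = 4.7776 (running 4.7776)
  edge 2→3: √(0.4604² + -2.2181²) = 2.2654 (running 7.0430)
  edge 3→4: √(3.0959² + -2.7699²) = 4.1541 (running 11.1971)
  edge 4→5: √(2.2538² + 2.8380²) = 3.6241 (running 14.8212)
  edge 5→1: √(-1.0330² + 2.2144²) = 2.4435 (running 17.2647)
Perimeter = 17.2647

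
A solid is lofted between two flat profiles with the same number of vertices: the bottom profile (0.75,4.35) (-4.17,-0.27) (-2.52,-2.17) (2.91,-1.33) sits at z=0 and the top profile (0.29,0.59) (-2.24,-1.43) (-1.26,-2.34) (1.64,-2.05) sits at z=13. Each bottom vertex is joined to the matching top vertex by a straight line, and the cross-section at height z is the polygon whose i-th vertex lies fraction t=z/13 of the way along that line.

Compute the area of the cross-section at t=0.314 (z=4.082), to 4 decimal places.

Cross-section at t=0.314: each vertex is (1-t)·p0[i] + t·p1[i].
  v1: (1-0.314)·(0.75,4.35) + 0.314·(0.29,0.59) = (0.6056,3.1694)
  v2: (1-0.314)·(-4.17,-0.27) + 0.314·(-2.24,-1.43) = (-3.5640,-0.6342)
  v3: (1-0.314)·(-2.52,-2.17) + 0.314·(-1.26,-2.34) = (-2.1244,-2.2234)
  v4: (1-0.314)·(2.91,-1.33) + 0.314·(1.64,-2.05) = (2.5112,-1.5561)
Shoelace sum Σ(x_i·y_{i+1} − x_{i+1}·y_i):
  i=1: 0.6056·-0.6342 − -3.5640·3.1694 = +10.9115 (running +10.9115)
  i=2: -3.5640·-2.2234 − -2.1244·-0.6342 = +6.5767 (running +17.4882)
  i=3: -2.1244·-1.5561 − 2.5112·-2.2234 = +8.8891 (running +26.3773)
  i=4: 2.5112·3.1694 − 0.6056·-1.5561 = +8.9013 (running +35.2785)
Area = |Σ|/2 = |35.2785|/2 = 17.6393

Area at t=0.314: 17.6393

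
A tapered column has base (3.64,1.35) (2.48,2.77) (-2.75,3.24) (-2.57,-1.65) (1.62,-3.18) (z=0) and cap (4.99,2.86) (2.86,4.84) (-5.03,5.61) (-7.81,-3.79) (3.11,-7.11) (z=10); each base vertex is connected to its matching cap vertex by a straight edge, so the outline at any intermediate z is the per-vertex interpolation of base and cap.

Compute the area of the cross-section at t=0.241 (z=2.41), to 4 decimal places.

Cross-section at t=0.241: each vertex is (1-t)·p0[i] + t·p1[i].
  v1: (1-0.241)·(3.64,1.35) + 0.241·(4.99,2.86) = (3.9653,1.7139)
  v2: (1-0.241)·(2.48,2.77) + 0.241·(2.86,4.84) = (2.5716,3.2689)
  v3: (1-0.241)·(-2.75,3.24) + 0.241·(-5.03,5.61) = (-3.2995,3.8112)
  v4: (1-0.241)·(-2.57,-1.65) + 0.241·(-7.81,-3.79) = (-3.8328,-2.1657)
  v5: (1-0.241)·(1.62,-3.18) + 0.241·(3.11,-7.11) = (1.9791,-4.1271)
Shoelace sum Σ(x_i·y_{i+1} − x_{i+1}·y_i):
  i=1: 3.9653·3.2689 − 2.5716·1.7139 = +8.5548 (running +8.5548)
  i=2: 2.5716·3.8112 − -3.2995·3.2689 = +20.5863 (running +29.1411)
  i=3: -3.2995·-2.1657 − -3.8328·3.8112 = +21.7534 (running +50.8945)
  i=4: -3.8328·-4.1271 − 1.9791·-2.1657 = +20.1048 (running +70.9993)
  i=5: 1.9791·1.7139 − 3.9653·-4.1271 = +19.7575 (running +90.7568)
Area = |Σ|/2 = |90.7568|/2 = 45.3784

Area at t=0.241: 45.3784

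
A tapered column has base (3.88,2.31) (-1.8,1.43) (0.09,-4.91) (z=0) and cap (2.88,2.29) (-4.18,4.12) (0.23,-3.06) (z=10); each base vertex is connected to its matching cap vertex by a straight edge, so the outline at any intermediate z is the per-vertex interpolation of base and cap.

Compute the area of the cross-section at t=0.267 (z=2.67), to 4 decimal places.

Cross-section at t=0.267: each vertex is (1-t)·p0[i] + t·p1[i].
  v1: (1-0.267)·(3.88,2.31) + 0.267·(2.88,2.29) = (3.6130,2.3047)
  v2: (1-0.267)·(-1.8,1.43) + 0.267·(-4.18,4.12) = (-2.4355,2.1482)
  v3: (1-0.267)·(0.09,-4.91) + 0.267·(0.23,-3.06) = (0.1274,-4.4161)
Shoelace sum Σ(x_i·y_{i+1} − x_{i+1}·y_i):
  i=1: 3.6130·2.1482 − -2.4355·2.3047 = +13.3745 (running +13.3745)
  i=2: -2.4355·-4.4161 − 0.1274·2.1482 = +10.4815 (running +23.8559)
  i=3: 0.1274·2.3047 − 3.6130·-4.4161 = +16.2488 (running +40.1047)
Area = |Σ|/2 = |40.1047|/2 = 20.0523

Area at t=0.267: 20.0523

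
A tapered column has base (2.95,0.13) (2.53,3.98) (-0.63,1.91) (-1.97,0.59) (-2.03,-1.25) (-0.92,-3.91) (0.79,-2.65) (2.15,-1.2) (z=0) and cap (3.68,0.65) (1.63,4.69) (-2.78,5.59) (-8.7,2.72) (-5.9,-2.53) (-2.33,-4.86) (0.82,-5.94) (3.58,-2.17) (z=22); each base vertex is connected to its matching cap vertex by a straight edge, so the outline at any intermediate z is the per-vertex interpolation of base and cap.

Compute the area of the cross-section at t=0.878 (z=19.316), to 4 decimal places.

Area at t=0.878: 82.7088

Cross-section at t=0.878: each vertex is (1-t)·p0[i] + t·p1[i].
  v1: (1-0.878)·(2.95,0.13) + 0.878·(3.68,0.65) = (3.5909,0.5866)
  v2: (1-0.878)·(2.53,3.98) + 0.878·(1.63,4.69) = (1.7398,4.6034)
  v3: (1-0.878)·(-0.63,1.91) + 0.878·(-2.78,5.59) = (-2.5177,5.1410)
  v4: (1-0.878)·(-1.97,0.59) + 0.878·(-8.7,2.72) = (-7.8789,2.4601)
  v5: (1-0.878)·(-2.03,-1.25) + 0.878·(-5.9,-2.53) = (-5.4279,-2.3738)
  v6: (1-0.878)·(-0.92,-3.91) + 0.878·(-2.33,-4.86) = (-2.1580,-4.7441)
  v7: (1-0.878)·(0.79,-2.65) + 0.878·(0.82,-5.94) = (0.8163,-5.5386)
  v8: (1-0.878)·(2.15,-1.2) + 0.878·(3.58,-2.17) = (3.4055,-2.0517)
Shoelace sum Σ(x_i·y_{i+1} − x_{i+1}·y_i):
  i=1: 3.5909·4.6034 − 1.7398·0.5866 = +15.5100 (running +15.5100)
  i=2: 1.7398·5.1410 − -2.5177·4.6034 = +20.5343 (running +36.0443)
  i=3: -2.5177·2.4601 − -7.8789·5.1410 = +34.3121 (running +70.3563)
  i=4: -7.8789·-2.3738 − -5.4279·2.4601 = +32.0566 (running +102.4130)
  i=5: -5.4279·-4.7441 − -2.1580·-2.3738 = +20.6276 (running +123.0406)
  i=6: -2.1580·-5.5386 − 0.8163·-4.7441 = +15.8250 (running +138.8656)
  i=7: 0.8163·-2.0517 − 3.4055·-5.5386 = +17.1871 (running +156.0527)
  i=8: 3.4055·0.5866 − 3.5909·-2.0517 = +9.3649 (running +165.4177)
Area = |Σ|/2 = |165.4177|/2 = 82.7088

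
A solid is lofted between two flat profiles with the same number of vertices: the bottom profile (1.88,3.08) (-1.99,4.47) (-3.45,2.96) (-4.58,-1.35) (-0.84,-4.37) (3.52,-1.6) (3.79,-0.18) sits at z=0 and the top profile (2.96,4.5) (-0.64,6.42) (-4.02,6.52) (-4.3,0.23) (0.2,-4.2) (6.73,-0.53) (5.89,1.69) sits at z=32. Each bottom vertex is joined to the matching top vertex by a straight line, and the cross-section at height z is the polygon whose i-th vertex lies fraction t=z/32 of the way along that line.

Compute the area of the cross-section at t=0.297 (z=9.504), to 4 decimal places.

Area at t=0.297: 55.3740

Cross-section at t=0.297: each vertex is (1-t)·p0[i] + t·p1[i].
  v1: (1-0.297)·(1.88,3.08) + 0.297·(2.96,4.5) = (2.2008,3.5017)
  v2: (1-0.297)·(-1.99,4.47) + 0.297·(-0.64,6.42) = (-1.5891,5.0492)
  v3: (1-0.297)·(-3.45,2.96) + 0.297·(-4.02,6.52) = (-3.6193,4.0173)
  v4: (1-0.297)·(-4.58,-1.35) + 0.297·(-4.3,0.23) = (-4.4968,-0.8807)
  v5: (1-0.297)·(-0.84,-4.37) + 0.297·(0.2,-4.2) = (-0.5311,-4.3195)
  v6: (1-0.297)·(3.52,-1.6) + 0.297·(6.73,-0.53) = (4.4734,-1.2822)
  v7: (1-0.297)·(3.79,-0.18) + 0.297·(5.89,1.69) = (4.4137,0.3754)
Shoelace sum Σ(x_i·y_{i+1} − x_{i+1}·y_i):
  i=1: 2.2008·5.0492 − -1.5891·3.5017 = +16.6764 (running +16.6764)
  i=2: -1.5891·4.0173 − -3.6193·5.0492 = +11.8906 (running +28.5670)
  i=3: -3.6193·-0.8807 − -4.4968·4.0173 = +21.2529 (running +49.8199)
  i=4: -4.4968·-4.3195 − -0.5311·-0.8807 = +18.9564 (running +68.7763)
  i=5: -0.5311·-1.2822 − 4.4734·-4.3195 = +20.0038 (running +88.7801)
  i=6: 4.4734·0.3754 − 4.4137·-1.2822 = +7.3385 (running +96.1186)
  i=7: 4.4137·3.5017 − 2.2008·0.3754 = +14.6295 (running +110.7481)
Area = |Σ|/2 = |110.7481|/2 = 55.3740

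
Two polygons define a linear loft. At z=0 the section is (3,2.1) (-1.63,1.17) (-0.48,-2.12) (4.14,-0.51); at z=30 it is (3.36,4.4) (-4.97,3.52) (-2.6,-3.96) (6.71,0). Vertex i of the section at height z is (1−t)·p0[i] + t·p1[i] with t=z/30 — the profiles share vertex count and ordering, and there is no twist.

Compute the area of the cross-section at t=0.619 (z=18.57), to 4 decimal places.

Cross-section at t=0.619: each vertex is (1-t)·p0[i] + t·p1[i].
  v1: (1-0.619)·(3,2.1) + 0.619·(3.36,4.4) = (3.2228,3.5237)
  v2: (1-0.619)·(-1.63,1.17) + 0.619·(-4.97,3.52) = (-3.6975,2.6246)
  v3: (1-0.619)·(-0.48,-2.12) + 0.619·(-2.6,-3.96) = (-1.7923,-3.2590)
  v4: (1-0.619)·(4.14,-0.51) + 0.619·(6.71,0) = (5.7308,-0.1943)
Shoelace sum Σ(x_i·y_{i+1} − x_{i+1}·y_i):
  i=1: 3.2228·2.6246 − -3.6975·3.5237 = +21.4876 (running +21.4876)
  i=2: -3.6975·-3.2590 − -1.7923·2.6246 = +16.7540 (running +38.2415)
  i=3: -1.7923·-0.1943 − 5.7308·-3.2590 = +19.0248 (running +57.2664)
  i=4: 5.7308·3.5237 − 3.2228·-0.1943 = +20.8200 (running +78.0863)
Area = |Σ|/2 = |78.0863|/2 = 39.0432

Area at t=0.619: 39.0432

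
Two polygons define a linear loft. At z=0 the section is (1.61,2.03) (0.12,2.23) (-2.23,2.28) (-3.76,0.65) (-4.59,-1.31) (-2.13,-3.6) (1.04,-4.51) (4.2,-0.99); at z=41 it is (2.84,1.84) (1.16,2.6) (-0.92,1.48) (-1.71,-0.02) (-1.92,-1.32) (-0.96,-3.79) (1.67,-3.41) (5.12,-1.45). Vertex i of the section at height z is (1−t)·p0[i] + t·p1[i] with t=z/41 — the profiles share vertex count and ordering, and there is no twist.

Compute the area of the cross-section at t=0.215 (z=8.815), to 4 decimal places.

Area at t=0.215: 37.0175

Cross-section at t=0.215: each vertex is (1-t)·p0[i] + t·p1[i].
  v1: (1-0.215)·(1.61,2.03) + 0.215·(2.84,1.84) = (1.8744,1.9891)
  v2: (1-0.215)·(0.12,2.23) + 0.215·(1.16,2.6) = (0.3436,2.3096)
  v3: (1-0.215)·(-2.23,2.28) + 0.215·(-0.92,1.48) = (-1.9484,2.1080)
  v4: (1-0.215)·(-3.76,0.65) + 0.215·(-1.71,-0.02) = (-3.3192,0.5060)
  v5: (1-0.215)·(-4.59,-1.31) + 0.215·(-1.92,-1.32) = (-4.0160,-1.3122)
  v6: (1-0.215)·(-2.13,-3.6) + 0.215·(-0.96,-3.79) = (-1.8784,-3.6408)
  v7: (1-0.215)·(1.04,-4.51) + 0.215·(1.67,-3.41) = (1.1755,-4.2735)
  v8: (1-0.215)·(4.2,-0.99) + 0.215·(5.12,-1.45) = (4.3978,-1.0889)
Shoelace sum Σ(x_i·y_{i+1} − x_{i+1}·y_i):
  i=1: 1.8744·2.3096 − 0.3436·1.9891 = +3.6457 (running +3.6457)
  i=2: 0.3436·2.1080 − -1.9484·2.3096 = +5.2241 (running +8.8698)
  i=3: -1.9484·0.5060 − -3.3192·2.1080 = +6.0112 (running +14.8810)
  i=4: -3.3192·-1.3122 − -4.0160·0.5060 = +6.3872 (running +21.2682)
  i=5: -4.0160·-3.6408 − -1.8784·-1.3122 = +12.1567 (running +33.4249)
  i=6: -1.8784·-4.2735 − 1.1755·-3.6408 = +12.3072 (running +45.7321)
  i=7: 1.1755·-1.0889 − 4.3978·-4.2735 = +17.5141 (running +63.2461)
  i=8: 4.3978·1.9891 − 1.8744·-1.0889 = +10.7890 (running +74.0351)
Area = |Σ|/2 = |74.0351|/2 = 37.0175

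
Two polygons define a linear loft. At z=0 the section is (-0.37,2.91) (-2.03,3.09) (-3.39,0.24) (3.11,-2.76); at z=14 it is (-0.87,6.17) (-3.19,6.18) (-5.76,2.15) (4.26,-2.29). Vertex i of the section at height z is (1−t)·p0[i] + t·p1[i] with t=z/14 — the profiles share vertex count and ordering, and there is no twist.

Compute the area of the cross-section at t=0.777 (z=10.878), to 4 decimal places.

Cross-section at t=0.777: each vertex is (1-t)·p0[i] + t·p1[i].
  v1: (1-0.777)·(-0.37,2.91) + 0.777·(-0.87,6.17) = (-0.7585,5.4430)
  v2: (1-0.777)·(-2.03,3.09) + 0.777·(-3.19,6.18) = (-2.9313,5.4909)
  v3: (1-0.777)·(-3.39,0.24) + 0.777·(-5.76,2.15) = (-5.2315,1.7241)
  v4: (1-0.777)·(3.11,-2.76) + 0.777·(4.26,-2.29) = (4.0035,-2.3948)
Shoelace sum Σ(x_i·y_{i+1} − x_{i+1}·y_i):
  i=1: -0.7585·5.4909 − -2.9313·5.4430 = +11.7904 (running +11.7904)
  i=2: -2.9313·1.7241 − -5.2315·5.4909 = +23.6719 (running +35.4623)
  i=3: -5.2315·-2.3948 − 4.0035·1.7241 = +5.6260 (running +41.0883)
  i=4: 4.0035·5.4430 − -0.7585·-2.3948 = +19.9749 (running +61.0633)
Area = |Σ|/2 = |61.0633|/2 = 30.5316

Area at t=0.777: 30.5316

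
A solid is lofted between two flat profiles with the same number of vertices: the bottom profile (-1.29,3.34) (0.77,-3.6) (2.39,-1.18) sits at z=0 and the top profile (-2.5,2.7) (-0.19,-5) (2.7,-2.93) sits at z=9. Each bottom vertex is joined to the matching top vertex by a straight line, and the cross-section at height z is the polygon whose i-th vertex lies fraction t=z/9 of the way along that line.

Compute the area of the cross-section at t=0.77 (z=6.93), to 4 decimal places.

Area at t=0.77: 12.1969

Cross-section at t=0.77: each vertex is (1-t)·p0[i] + t·p1[i].
  v1: (1-0.77)·(-1.29,3.34) + 0.77·(-2.5,2.7) = (-2.2217,2.8472)
  v2: (1-0.77)·(0.77,-3.6) + 0.77·(-0.19,-5) = (0.0308,-4.6780)
  v3: (1-0.77)·(2.39,-1.18) + 0.77·(2.7,-2.93) = (2.6287,-2.5275)
Shoelace sum Σ(x_i·y_{i+1} − x_{i+1}·y_i):
  i=1: -2.2217·-4.6780 − 0.0308·2.8472 = +10.3054 (running +10.3054)
  i=2: 0.0308·-2.5275 − 2.6287·-4.6780 = +12.2192 (running +22.5246)
  i=3: 2.6287·2.8472 − -2.2217·-2.5275 = +1.8691 (running +24.3937)
Area = |Σ|/2 = |24.3937|/2 = 12.1969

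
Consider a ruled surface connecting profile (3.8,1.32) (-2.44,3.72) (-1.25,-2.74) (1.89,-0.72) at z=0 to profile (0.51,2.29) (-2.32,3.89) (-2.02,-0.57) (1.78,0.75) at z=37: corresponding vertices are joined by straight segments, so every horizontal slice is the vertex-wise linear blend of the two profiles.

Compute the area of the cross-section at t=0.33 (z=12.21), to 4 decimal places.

Cross-section at t=0.33: each vertex is (1-t)·p0[i] + t·p1[i].
  v1: (1-0.33)·(3.8,1.32) + 0.33·(0.51,2.29) = (2.7143,1.6401)
  v2: (1-0.33)·(-2.44,3.72) + 0.33·(-2.32,3.89) = (-2.4004,3.7761)
  v3: (1-0.33)·(-1.25,-2.74) + 0.33·(-2.02,-0.57) = (-1.5041,-2.0239)
  v4: (1-0.33)·(1.89,-0.72) + 0.33·(1.78,0.75) = (1.8537,-0.2349)
Shoelace sum Σ(x_i·y_{i+1} − x_{i+1}·y_i):
  i=1: 2.7143·3.7761 − -2.4004·1.6401 = +14.1864 (running +14.1864)
  i=2: -2.4004·-2.0239 − -1.5041·3.7761 = +10.5378 (running +24.7242)
  i=3: -1.5041·-0.2349 − 1.8537·-2.0239 = +4.1050 (running +28.8292)
  i=4: 1.8537·1.6401 − 2.7143·-0.2349 = +3.6778 (running +32.5070)
Area = |Σ|/2 = |32.5070|/2 = 16.2535

Area at t=0.33: 16.2535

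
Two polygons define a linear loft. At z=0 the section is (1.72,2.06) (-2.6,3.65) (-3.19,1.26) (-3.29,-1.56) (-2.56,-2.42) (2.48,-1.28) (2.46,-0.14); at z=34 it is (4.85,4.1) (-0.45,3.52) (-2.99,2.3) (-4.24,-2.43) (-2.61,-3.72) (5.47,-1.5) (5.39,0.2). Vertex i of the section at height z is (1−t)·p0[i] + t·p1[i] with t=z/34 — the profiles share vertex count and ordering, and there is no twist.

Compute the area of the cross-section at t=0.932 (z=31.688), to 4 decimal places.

Cross-section at t=0.932: each vertex is (1-t)·p0[i] + t·p1[i].
  v1: (1-0.932)·(1.72,2.06) + 0.932·(4.85,4.1) = (4.6372,3.9613)
  v2: (1-0.932)·(-2.6,3.65) + 0.932·(-0.45,3.52) = (-0.5962,3.5288)
  v3: (1-0.932)·(-3.19,1.26) + 0.932·(-2.99,2.3) = (-3.0036,2.2293)
  v4: (1-0.932)·(-3.29,-1.56) + 0.932·(-4.24,-2.43) = (-4.1754,-2.3708)
  v5: (1-0.932)·(-2.56,-2.42) + 0.932·(-2.61,-3.72) = (-2.6066,-3.6316)
  v6: (1-0.932)·(2.48,-1.28) + 0.932·(5.47,-1.5) = (5.2667,-1.4850)
  v7: (1-0.932)·(2.46,-0.14) + 0.932·(5.39,0.2) = (5.1908,0.1769)
Shoelace sum Σ(x_i·y_{i+1} − x_{i+1}·y_i):
  i=1: 4.6372·3.5288 − -0.5962·3.9613 = +18.7255 (running +18.7255)
  i=2: -0.5962·2.2293 − -3.0036·3.5288 = +9.2701 (running +27.9956)
  i=3: -3.0036·-2.3708 − -4.1754·2.2293 = +16.4292 (running +44.4248)
  i=4: -4.1754·-3.6316 − -2.6066·-2.3708 = +8.9836 (running +53.4084)
  i=5: -2.6066·-1.4850 − 5.2667·-3.6316 = +22.9974 (running +76.4058)
  i=6: 5.2667·0.1769 − 5.1908·-1.4850 = +8.6401 (running +85.0458)
  i=7: 5.1908·3.9613 − 4.6372·0.1769 = +19.7418 (running +104.7876)
Area = |Σ|/2 = |104.7876|/2 = 52.3938

Area at t=0.932: 52.3938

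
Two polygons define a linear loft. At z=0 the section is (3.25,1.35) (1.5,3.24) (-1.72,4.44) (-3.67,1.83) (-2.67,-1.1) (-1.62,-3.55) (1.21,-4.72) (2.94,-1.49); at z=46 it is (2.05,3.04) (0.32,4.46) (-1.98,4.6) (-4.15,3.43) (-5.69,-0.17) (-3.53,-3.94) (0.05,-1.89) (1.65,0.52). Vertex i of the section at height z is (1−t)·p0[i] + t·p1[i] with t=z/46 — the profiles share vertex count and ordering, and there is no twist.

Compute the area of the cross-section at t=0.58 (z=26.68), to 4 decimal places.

Area at t=0.58: 42.2563

Cross-section at t=0.58: each vertex is (1-t)·p0[i] + t·p1[i].
  v1: (1-0.58)·(3.25,1.35) + 0.58·(2.05,3.04) = (2.5540,2.3302)
  v2: (1-0.58)·(1.5,3.24) + 0.58·(0.32,4.46) = (0.8156,3.9476)
  v3: (1-0.58)·(-1.72,4.44) + 0.58·(-1.98,4.6) = (-1.8708,4.5328)
  v4: (1-0.58)·(-3.67,1.83) + 0.58·(-4.15,3.43) = (-3.9484,2.7580)
  v5: (1-0.58)·(-2.67,-1.1) + 0.58·(-5.69,-0.17) = (-4.4216,-0.5606)
  v6: (1-0.58)·(-1.62,-3.55) + 0.58·(-3.53,-3.94) = (-2.7278,-3.7762)
  v7: (1-0.58)·(1.21,-4.72) + 0.58·(0.05,-1.89) = (0.5372,-3.0786)
  v8: (1-0.58)·(2.94,-1.49) + 0.58·(1.65,0.52) = (2.1918,-0.3242)
Shoelace sum Σ(x_i·y_{i+1} − x_{i+1}·y_i):
  i=1: 2.5540·3.9476 − 0.8156·2.3302 = +8.1817 (running +8.1817)
  i=2: 0.8156·4.5328 − -1.8708·3.9476 = +11.0821 (running +19.2638)
  i=3: -1.8708·2.7580 − -3.9484·4.5328 = +12.7376 (running +32.0014)
  i=4: -3.9484·-0.5606 − -4.4216·2.7580 = +14.4082 (running +46.4097)
  i=5: -4.4216·-3.7762 − -2.7278·-0.5606 = +15.1676 (running +61.5773)
  i=6: -2.7278·-3.0786 − 0.5372·-3.7762 = +10.4264 (running +72.0037)
  i=7: 0.5372·-0.3242 − 2.1918·-3.0786 = +6.5735 (running +78.5772)
  i=8: 2.1918·2.3302 − 2.5540·-0.3242 = +5.9353 (running +84.5125)
Area = |Σ|/2 = |84.5125|/2 = 42.2563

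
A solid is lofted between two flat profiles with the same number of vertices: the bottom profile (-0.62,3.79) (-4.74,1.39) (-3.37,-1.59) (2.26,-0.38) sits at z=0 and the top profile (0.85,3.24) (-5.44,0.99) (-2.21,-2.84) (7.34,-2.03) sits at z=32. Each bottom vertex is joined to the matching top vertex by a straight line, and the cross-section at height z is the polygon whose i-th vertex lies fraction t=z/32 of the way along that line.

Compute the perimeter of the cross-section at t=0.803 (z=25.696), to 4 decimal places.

Perimeter at t=0.803: 27.4385

Cross-section at t=0.803: each vertex is (1-t)·p0[i] + t·p1[i].
  v1: (1-0.803)·(-0.62,3.79) + 0.803·(0.85,3.24) = (0.5604,3.3483)
  v2: (1-0.803)·(-4.74,1.39) + 0.803·(-5.44,0.99) = (-5.3021,1.0688)
  v3: (1-0.803)·(-3.37,-1.59) + 0.803·(-2.21,-2.84) = (-2.4385,-2.5938)
  v4: (1-0.803)·(2.26,-0.38) + 0.803·(7.34,-2.03) = (6.3392,-1.7049)
Perimeter = Σ |v_{i+1} − v_i|:
  edge 1→2: √(-5.8625² + -2.2795²) = 6.2901 (running 6.2901)
  edge 2→3: √(2.8636² + -3.6625²) = 4.6491 (running 10.9392)
  edge 3→4: √(8.7778² + 0.8888²) = 8.8226 (running 19.7619)
  edge 4→1: √(-5.7788² + 5.0533²) = 7.6766 (running 27.4385)
Perimeter = 27.4385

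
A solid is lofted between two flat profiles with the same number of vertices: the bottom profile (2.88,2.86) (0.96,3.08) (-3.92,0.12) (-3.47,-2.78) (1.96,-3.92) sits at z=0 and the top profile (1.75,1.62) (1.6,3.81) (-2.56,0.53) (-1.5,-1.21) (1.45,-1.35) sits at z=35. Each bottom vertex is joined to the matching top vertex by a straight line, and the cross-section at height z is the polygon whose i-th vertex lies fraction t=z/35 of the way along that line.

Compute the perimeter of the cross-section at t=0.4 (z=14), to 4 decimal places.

Cross-section at t=0.4: each vertex is (1-t)·p0[i] + t·p1[i].
  v1: (1-0.4)·(2.88,2.86) + 0.4·(1.75,1.62) = (2.4280,2.3640)
  v2: (1-0.4)·(0.96,3.08) + 0.4·(1.6,3.81) = (1.2160,3.3720)
  v3: (1-0.4)·(-3.92,0.12) + 0.4·(-2.56,0.53) = (-3.3760,0.2840)
  v4: (1-0.4)·(-3.47,-2.78) + 0.4·(-1.5,-1.21) = (-2.6820,-2.1520)
  v5: (1-0.4)·(1.96,-3.92) + 0.4·(1.45,-1.35) = (1.7560,-2.8920)
Perimeter = Σ |v_{i+1} − v_i|:
  edge 1→2: √(-1.2120² + 1.0080²) = 1.5764 (running 1.5764)
  edge 2→3: √(-4.5920² + -3.0880²) = 5.5337 (running 7.1101)
  edge 3→4: √(0.6940² + -2.4360²) = 2.5329 (running 9.6431)
  edge 4→5: √(4.4380² + -0.7400²) = 4.4993 (running 14.1423)
  edge 5→1: √(0.6720² + 5.2560²) = 5.2988 (running 19.4411)
Perimeter = 19.4411

Perimeter at t=0.4: 19.4411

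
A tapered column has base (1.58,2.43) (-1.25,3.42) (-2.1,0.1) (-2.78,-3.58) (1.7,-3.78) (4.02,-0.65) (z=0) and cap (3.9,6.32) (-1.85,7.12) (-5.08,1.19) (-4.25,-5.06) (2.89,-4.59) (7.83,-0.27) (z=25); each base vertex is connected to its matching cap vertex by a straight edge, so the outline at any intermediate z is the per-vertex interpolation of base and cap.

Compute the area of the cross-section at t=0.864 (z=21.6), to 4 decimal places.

Area at t=0.864: 98.3767

Cross-section at t=0.864: each vertex is (1-t)·p0[i] + t·p1[i].
  v1: (1-0.864)·(1.58,2.43) + 0.864·(3.9,6.32) = (3.5845,5.7910)
  v2: (1-0.864)·(-1.25,3.42) + 0.864·(-1.85,7.12) = (-1.7684,6.6168)
  v3: (1-0.864)·(-2.1,0.1) + 0.864·(-5.08,1.19) = (-4.6747,1.0418)
  v4: (1-0.864)·(-2.78,-3.58) + 0.864·(-4.25,-5.06) = (-4.0501,-4.8587)
  v5: (1-0.864)·(1.7,-3.78) + 0.864·(2.89,-4.59) = (2.7282,-4.4798)
  v6: (1-0.864)·(4.02,-0.65) + 0.864·(7.83,-0.27) = (7.3118,-0.3217)
Shoelace sum Σ(x_i·y_{i+1} − x_{i+1}·y_i):
  i=1: 3.5845·6.6168 − -1.7684·5.7910 = +33.9585 (running +33.9585)
  i=2: -1.7684·1.0418 − -4.6747·6.6168 = +29.0894 (running +63.0480)
  i=3: -4.6747·-4.8587 − -4.0501·1.0418 = +26.9324 (running +89.9803)
  i=4: -4.0501·-4.4798 − 2.7282·-4.8587 = +31.3991 (running +121.3794)
  i=5: 2.7282·-0.3217 − 7.3118·-4.4798 = +31.8783 (running +153.2577)
  i=6: 7.3118·5.7910 − 3.5845·-0.3217 = +43.4956 (running +196.7533)
Area = |Σ|/2 = |196.7533|/2 = 98.3767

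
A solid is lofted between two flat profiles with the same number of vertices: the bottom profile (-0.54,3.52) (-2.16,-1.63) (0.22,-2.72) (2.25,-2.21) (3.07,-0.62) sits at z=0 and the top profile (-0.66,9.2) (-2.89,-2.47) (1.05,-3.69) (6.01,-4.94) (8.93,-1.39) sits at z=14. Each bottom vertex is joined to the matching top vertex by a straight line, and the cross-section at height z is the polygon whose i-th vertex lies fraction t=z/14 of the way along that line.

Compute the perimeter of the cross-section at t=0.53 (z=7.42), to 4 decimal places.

Perimeter at t=0.53: 29.2562

Cross-section at t=0.53: each vertex is (1-t)·p0[i] + t·p1[i].
  v1: (1-0.53)·(-0.54,3.52) + 0.53·(-0.66,9.2) = (-0.6036,6.5304)
  v2: (1-0.53)·(-2.16,-1.63) + 0.53·(-2.89,-2.47) = (-2.5469,-2.0752)
  v3: (1-0.53)·(0.22,-2.72) + 0.53·(1.05,-3.69) = (0.6599,-3.2341)
  v4: (1-0.53)·(2.25,-2.21) + 0.53·(6.01,-4.94) = (4.2428,-3.6569)
  v5: (1-0.53)·(3.07,-0.62) + 0.53·(8.93,-1.39) = (6.1758,-1.0281)
Perimeter = Σ |v_{i+1} − v_i|:
  edge 1→2: √(-1.9433² + -8.6056²) = 8.8223 (running 8.8223)
  edge 2→3: √(3.2068² + -1.1589²) = 3.4098 (running 12.2321)
  edge 3→4: √(3.5829² + -0.4228²) = 3.6078 (running 15.8398)
  edge 4→5: √(1.9330² + 2.6288²) = 3.2630 (running 19.1028)
  edge 5→1: √(-6.7794² + 7.5585²) = 10.1534 (running 29.2562)
Perimeter = 29.2562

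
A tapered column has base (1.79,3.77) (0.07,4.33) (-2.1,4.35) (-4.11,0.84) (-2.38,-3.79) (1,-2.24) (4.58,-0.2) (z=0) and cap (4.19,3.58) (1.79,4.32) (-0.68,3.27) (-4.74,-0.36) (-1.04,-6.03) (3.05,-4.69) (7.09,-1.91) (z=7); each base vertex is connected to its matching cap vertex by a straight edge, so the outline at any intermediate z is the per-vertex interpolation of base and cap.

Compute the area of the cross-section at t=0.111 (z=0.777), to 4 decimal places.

Cross-section at t=0.111: each vertex is (1-t)·p0[i] + t·p1[i].
  v1: (1-0.111)·(1.79,3.77) + 0.111·(4.19,3.58) = (2.0564,3.7489)
  v2: (1-0.111)·(0.07,4.33) + 0.111·(1.79,4.32) = (0.2609,4.3289)
  v3: (1-0.111)·(-2.1,4.35) + 0.111·(-0.68,3.27) = (-1.9424,4.2301)
  v4: (1-0.111)·(-4.11,0.84) + 0.111·(-4.74,-0.36) = (-4.1799,0.7068)
  v5: (1-0.111)·(-2.38,-3.79) + 0.111·(-1.04,-6.03) = (-2.2313,-4.0386)
  v6: (1-0.111)·(1,-2.24) + 0.111·(3.05,-4.69) = (1.2275,-2.5120)
  v7: (1-0.111)·(4.58,-0.2) + 0.111·(7.09,-1.91) = (4.8586,-0.3898)
Shoelace sum Σ(x_i·y_{i+1} − x_{i+1}·y_i):
  i=1: 2.0564·4.3289 − 0.2609·3.7489 = +7.9238 (running +7.9238)
  i=2: 0.2609·4.2301 − -1.9424·4.3289 = +9.5121 (running +17.4358)
  i=3: -1.9424·0.7068 − -4.1799·4.2301 = +16.3087 (running +33.7446)
  i=4: -4.1799·-4.0386 − -2.2313·0.7068 = +18.4583 (running +52.2029)
  i=5: -2.2313·-2.5120 − 1.2275·-4.0386 = +10.5624 (running +62.7653)
  i=6: 1.2275·-0.3898 − 4.8586·-2.5120 = +11.7261 (running +74.4914)
  i=7: 4.8586·3.7489 − 2.0564·-0.3898 = +19.0161 (running +93.5075)
Area = |Σ|/2 = |93.5075|/2 = 46.7537

Area at t=0.111: 46.7537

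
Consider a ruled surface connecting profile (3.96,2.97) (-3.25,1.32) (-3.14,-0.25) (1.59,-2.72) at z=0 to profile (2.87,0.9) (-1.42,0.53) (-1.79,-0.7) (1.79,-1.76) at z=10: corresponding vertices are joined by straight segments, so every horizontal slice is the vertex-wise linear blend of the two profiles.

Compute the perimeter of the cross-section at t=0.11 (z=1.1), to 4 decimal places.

Cross-section at t=0.11: each vertex is (1-t)·p0[i] + t·p1[i].
  v1: (1-0.11)·(3.96,2.97) + 0.11·(2.87,0.9) = (3.8401,2.7423)
  v2: (1-0.11)·(-3.25,1.32) + 0.11·(-1.42,0.53) = (-3.0487,1.2331)
  v3: (1-0.11)·(-3.14,-0.25) + 0.11·(-1.79,-0.7) = (-2.9915,-0.2995)
  v4: (1-0.11)·(1.59,-2.72) + 0.11·(1.79,-1.76) = (1.6120,-2.6144)
Perimeter = Σ |v_{i+1} − v_i|:
  edge 1→2: √(-6.8888² + -1.5092²) = 7.0522 (running 7.0522)
  edge 2→3: √(0.0572² + -1.5326²) = 1.5337 (running 8.5858)
  edge 3→4: √(4.6035² + -2.3149²) = 5.1528 (running 13.7386)
  edge 4→1: √(2.2281² + 5.3567²) = 5.8016 (running 19.5402)
Perimeter = 19.5402

Perimeter at t=0.11: 19.5402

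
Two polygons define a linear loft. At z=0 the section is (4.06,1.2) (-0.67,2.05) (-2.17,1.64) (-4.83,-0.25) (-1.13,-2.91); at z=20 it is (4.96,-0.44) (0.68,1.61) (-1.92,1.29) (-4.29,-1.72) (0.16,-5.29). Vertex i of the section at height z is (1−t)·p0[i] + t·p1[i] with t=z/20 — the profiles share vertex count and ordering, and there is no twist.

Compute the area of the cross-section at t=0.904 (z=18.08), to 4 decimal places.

Area at t=0.904: 33.8278

Cross-section at t=0.904: each vertex is (1-t)·p0[i] + t·p1[i].
  v1: (1-0.904)·(4.06,1.2) + 0.904·(4.96,-0.44) = (4.8736,-0.2826)
  v2: (1-0.904)·(-0.67,2.05) + 0.904·(0.68,1.61) = (0.5504,1.6522)
  v3: (1-0.904)·(-2.17,1.64) + 0.904·(-1.92,1.29) = (-1.9440,1.3236)
  v4: (1-0.904)·(-4.83,-0.25) + 0.904·(-4.29,-1.72) = (-4.3418,-1.5789)
  v5: (1-0.904)·(-1.13,-2.91) + 0.904·(0.16,-5.29) = (0.0362,-5.0615)
Shoelace sum Σ(x_i·y_{i+1} − x_{i+1}·y_i):
  i=1: 4.8736·1.6522 − 0.5504·-0.2826 = +8.2079 (running +8.2079)
  i=2: 0.5504·1.3236 − -1.9440·1.6522 = +3.9405 (running +12.1483)
  i=3: -1.9440·-1.5789 − -4.3418·1.3236 = +8.8162 (running +20.9645)
  i=4: -4.3418·-5.0615 − 0.0362·-1.5789 = +22.0334 (running +42.9979)
  i=5: 0.0362·-0.2826 − 4.8736·-5.0615 = +24.6576 (running +67.6556)
Area = |Σ|/2 = |67.6556|/2 = 33.8278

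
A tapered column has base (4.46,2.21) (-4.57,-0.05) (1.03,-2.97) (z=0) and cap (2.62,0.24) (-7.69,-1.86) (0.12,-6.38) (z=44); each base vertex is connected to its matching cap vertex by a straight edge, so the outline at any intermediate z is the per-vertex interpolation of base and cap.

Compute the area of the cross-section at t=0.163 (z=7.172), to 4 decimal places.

Area at t=0.163: 21.3505

Cross-section at t=0.163: each vertex is (1-t)·p0[i] + t·p1[i].
  v1: (1-0.163)·(4.46,2.21) + 0.163·(2.62,0.24) = (4.1601,1.8889)
  v2: (1-0.163)·(-4.57,-0.05) + 0.163·(-7.69,-1.86) = (-5.0786,-0.3450)
  v3: (1-0.163)·(1.03,-2.97) + 0.163·(0.12,-6.38) = (0.8817,-3.5258)
Shoelace sum Σ(x_i·y_{i+1} − x_{i+1}·y_i):
  i=1: 4.1601·-0.3450 − -5.0786·1.8889 = +8.1575 (running +8.1575)
  i=2: -5.0786·-3.5258 − 0.8817·-0.3450 = +18.2103 (running +26.3678)
  i=3: 0.8817·1.8889 − 4.1601·-3.5258 = +16.3331 (running +42.7009)
Area = |Σ|/2 = |42.7009|/2 = 21.3505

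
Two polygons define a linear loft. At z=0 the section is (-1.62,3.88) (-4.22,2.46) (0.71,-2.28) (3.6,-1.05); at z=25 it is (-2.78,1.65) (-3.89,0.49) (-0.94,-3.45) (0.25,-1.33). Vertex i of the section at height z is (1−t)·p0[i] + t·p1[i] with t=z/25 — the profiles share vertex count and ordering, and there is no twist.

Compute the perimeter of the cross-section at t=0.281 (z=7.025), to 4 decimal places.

Perimeter at t=0.281: 18.0364

Cross-section at t=0.281: each vertex is (1-t)·p0[i] + t·p1[i].
  v1: (1-0.281)·(-1.62,3.88) + 0.281·(-2.78,1.65) = (-1.9460,3.2534)
  v2: (1-0.281)·(-4.22,2.46) + 0.281·(-3.89,0.49) = (-4.1273,1.9064)
  v3: (1-0.281)·(0.71,-2.28) + 0.281·(-0.94,-3.45) = (0.2464,-2.6088)
  v4: (1-0.281)·(3.6,-1.05) + 0.281·(0.25,-1.33) = (2.6587,-1.1287)
Perimeter = Σ |v_{i+1} − v_i|:
  edge 1→2: √(-2.1813² + -1.3469²) = 2.5637 (running 2.5637)
  edge 2→3: √(4.3736² + -4.5152²) = 6.2861 (running 8.8498)
  edge 3→4: √(2.4123² + 1.4801²) = 2.8302 (running 11.6800)
  edge 4→1: √(-4.6046² + 4.3820²) = 6.3565 (running 18.0364)
Perimeter = 18.0364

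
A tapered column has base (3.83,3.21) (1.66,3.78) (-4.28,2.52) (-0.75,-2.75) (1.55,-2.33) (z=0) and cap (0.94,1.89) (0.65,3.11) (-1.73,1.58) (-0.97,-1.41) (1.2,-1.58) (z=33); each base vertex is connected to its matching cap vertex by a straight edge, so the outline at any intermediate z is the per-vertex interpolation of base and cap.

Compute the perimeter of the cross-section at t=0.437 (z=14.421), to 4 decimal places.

Perimeter at t=0.437: 18.0842

Cross-section at t=0.437: each vertex is (1-t)·p0[i] + t·p1[i].
  v1: (1-0.437)·(3.83,3.21) + 0.437·(0.94,1.89) = (2.5671,2.6332)
  v2: (1-0.437)·(1.66,3.78) + 0.437·(0.65,3.11) = (1.2186,3.4872)
  v3: (1-0.437)·(-4.28,2.52) + 0.437·(-1.73,1.58) = (-3.1656,2.1092)
  v4: (1-0.437)·(-0.75,-2.75) + 0.437·(-0.97,-1.41) = (-0.8461,-2.1644)
  v5: (1-0.437)·(1.55,-2.33) + 0.437·(1.2,-1.58) = (1.3970,-2.0023)
Perimeter = Σ |v_{i+1} − v_i|:
  edge 1→2: √(-1.3484² + 0.8540²) = 1.5961 (running 1.5961)
  edge 2→3: √(-4.3843² + -1.3780²) = 4.5957 (running 6.1919)
  edge 3→4: √(2.3195² + -4.2736²) = 4.8625 (running 11.0544)
  edge 4→5: √(2.2432² + 0.1622²) = 2.2490 (running 13.3034)
  edge 5→1: √(1.1700² + 4.6354²) = 4.7808 (running 18.0842)
Perimeter = 18.0842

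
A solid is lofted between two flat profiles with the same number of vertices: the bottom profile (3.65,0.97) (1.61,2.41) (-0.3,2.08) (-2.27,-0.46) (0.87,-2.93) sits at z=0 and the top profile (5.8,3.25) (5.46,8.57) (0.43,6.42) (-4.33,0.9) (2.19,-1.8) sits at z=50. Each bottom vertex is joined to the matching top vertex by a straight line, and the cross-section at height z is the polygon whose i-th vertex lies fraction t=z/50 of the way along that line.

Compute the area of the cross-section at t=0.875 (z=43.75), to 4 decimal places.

Area at t=0.875: 51.1773

Cross-section at t=0.875: each vertex is (1-t)·p0[i] + t·p1[i].
  v1: (1-0.875)·(3.65,0.97) + 0.875·(5.8,3.25) = (5.5312,2.9650)
  v2: (1-0.875)·(1.61,2.41) + 0.875·(5.46,8.57) = (4.9787,7.8000)
  v3: (1-0.875)·(-0.3,2.08) + 0.875·(0.43,6.42) = (0.3387,5.8775)
  v4: (1-0.875)·(-2.27,-0.46) + 0.875·(-4.33,0.9) = (-4.0725,0.7300)
  v5: (1-0.875)·(0.87,-2.93) + 0.875·(2.19,-1.8) = (2.0250,-1.9412)
Shoelace sum Σ(x_i·y_{i+1} − x_{i+1}·y_i):
  i=1: 5.5312·7.8000 − 4.9787·2.9650 = +28.3818 (running +28.3818)
  i=2: 4.9787·5.8775 − 0.3387·7.8000 = +26.6204 (running +55.0021)
  i=3: 0.3387·0.7300 − -4.0725·5.8775 = +24.1834 (running +79.1855)
  i=4: -4.0725·-1.9412 − 2.0250·0.7300 = +6.4275 (running +85.6130)
  i=5: 2.0250·2.9650 − 5.5312·-1.9412 = +16.7417 (running +102.3547)
Area = |Σ|/2 = |102.3547|/2 = 51.1773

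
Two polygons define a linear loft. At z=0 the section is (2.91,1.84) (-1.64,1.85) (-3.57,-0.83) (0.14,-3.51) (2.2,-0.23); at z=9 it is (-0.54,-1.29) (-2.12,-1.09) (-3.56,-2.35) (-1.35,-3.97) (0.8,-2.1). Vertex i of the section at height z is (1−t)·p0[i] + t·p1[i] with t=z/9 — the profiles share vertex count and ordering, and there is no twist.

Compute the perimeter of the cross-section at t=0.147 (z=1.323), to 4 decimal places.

Cross-section at t=0.147: each vertex is (1-t)·p0[i] + t·p1[i].
  v1: (1-0.147)·(2.91,1.84) + 0.147·(-0.54,-1.29) = (2.4028,1.3799)
  v2: (1-0.147)·(-1.64,1.85) + 0.147·(-2.12,-1.09) = (-1.7106,1.4178)
  v3: (1-0.147)·(-3.57,-0.83) + 0.147·(-3.56,-2.35) = (-3.5685,-1.0534)
  v4: (1-0.147)·(0.14,-3.51) + 0.147·(-1.35,-3.97) = (-0.0790,-3.5776)
  v5: (1-0.147)·(2.2,-0.23) + 0.147·(0.8,-2.1) = (1.9942,-0.5049)
Perimeter = Σ |v_{i+1} − v_i|:
  edge 1→2: √(-4.1134² + 0.0379²) = 4.1136 (running 4.1136)
  edge 2→3: √(-1.8580² + -2.4713²) = 3.0918 (running 7.2054)
  edge 3→4: √(3.4895² + -2.5242²) = 4.3067 (running 11.5121)
  edge 4→5: √(2.0732² + 3.0727²) = 3.7067 (running 15.2189)
  edge 5→1: √(0.4086² + 1.8848²) = 1.9286 (running 17.1474)
Perimeter = 17.1474

Perimeter at t=0.147: 17.1474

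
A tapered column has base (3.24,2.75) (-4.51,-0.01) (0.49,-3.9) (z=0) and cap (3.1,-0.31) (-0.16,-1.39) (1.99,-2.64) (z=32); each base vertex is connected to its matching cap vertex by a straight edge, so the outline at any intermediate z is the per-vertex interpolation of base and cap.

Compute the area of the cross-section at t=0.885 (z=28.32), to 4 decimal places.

Area at t=0.885: 4.5108

Cross-section at t=0.885: each vertex is (1-t)·p0[i] + t·p1[i].
  v1: (1-0.885)·(3.24,2.75) + 0.885·(3.1,-0.31) = (3.1161,0.0419)
  v2: (1-0.885)·(-4.51,-0.01) + 0.885·(-0.16,-1.39) = (-0.6603,-1.2313)
  v3: (1-0.885)·(0.49,-3.9) + 0.885·(1.99,-2.64) = (1.8175,-2.7849)
Shoelace sum Σ(x_i·y_{i+1} − x_{i+1}·y_i):
  i=1: 3.1161·-1.2313 − -0.6603·0.0419 = -3.8092 (running -3.8092)
  i=2: -0.6603·-2.7849 − 1.8175·-1.2313 = +4.0766 (running +0.2674)
  i=3: 1.8175·0.0419 − 3.1161·-2.7849 = +8.7542 (running +9.0216)
Area = |Σ|/2 = |9.0216|/2 = 4.5108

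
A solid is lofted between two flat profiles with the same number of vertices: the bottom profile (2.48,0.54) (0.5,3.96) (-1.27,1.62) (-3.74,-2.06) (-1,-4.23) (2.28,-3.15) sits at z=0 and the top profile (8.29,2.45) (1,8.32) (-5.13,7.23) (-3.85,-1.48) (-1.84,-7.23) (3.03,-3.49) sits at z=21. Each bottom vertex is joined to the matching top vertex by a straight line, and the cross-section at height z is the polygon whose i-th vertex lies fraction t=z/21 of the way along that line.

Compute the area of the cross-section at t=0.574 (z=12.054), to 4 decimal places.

Area at t=0.574: 76.0550

Cross-section at t=0.574: each vertex is (1-t)·p0[i] + t·p1[i].
  v1: (1-0.574)·(2.48,0.54) + 0.574·(8.29,2.45) = (5.8149,1.6363)
  v2: (1-0.574)·(0.5,3.96) + 0.574·(1,8.32) = (0.7870,6.4626)
  v3: (1-0.574)·(-1.27,1.62) + 0.574·(-5.13,7.23) = (-3.4856,4.8401)
  v4: (1-0.574)·(-3.74,-2.06) + 0.574·(-3.85,-1.48) = (-3.8031,-1.7271)
  v5: (1-0.574)·(-1,-4.23) + 0.574·(-1.84,-7.23) = (-1.4822,-5.9520)
  v6: (1-0.574)·(2.28,-3.15) + 0.574·(3.03,-3.49) = (2.7105,-3.3452)
Shoelace sum Σ(x_i·y_{i+1} − x_{i+1}·y_i):
  i=1: 5.8149·6.4626 − 0.7870·1.6363 = +36.2921 (running +36.2921)
  i=2: 0.7870·4.8401 − -3.4856·6.4626 = +26.3356 (running +62.6277)
  i=3: -3.4856·-1.7271 − -3.8031·4.8401 = +24.4277 (running +87.0554)
  i=4: -3.8031·-5.9520 − -1.4822·-1.7271 = +20.0765 (running +107.1319)
  i=5: -1.4822·-3.3452 − 2.7105·-5.9520 = +21.0910 (running +128.2228)
  i=6: 2.7105·1.6363 − 5.8149·-3.3452 = +23.8872 (running +152.1100)
Area = |Σ|/2 = |152.1100|/2 = 76.0550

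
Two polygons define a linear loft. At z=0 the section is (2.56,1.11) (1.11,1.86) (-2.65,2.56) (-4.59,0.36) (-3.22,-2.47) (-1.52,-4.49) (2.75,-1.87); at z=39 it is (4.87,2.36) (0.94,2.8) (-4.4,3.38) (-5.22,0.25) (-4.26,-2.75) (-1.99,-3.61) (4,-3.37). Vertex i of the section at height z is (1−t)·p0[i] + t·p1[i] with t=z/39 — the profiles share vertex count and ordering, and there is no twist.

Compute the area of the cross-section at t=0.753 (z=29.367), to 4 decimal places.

Cross-section at t=0.753: each vertex is (1-t)·p0[i] + t·p1[i].
  v1: (1-0.753)·(2.56,1.11) + 0.753·(4.87,2.36) = (4.2994,2.0513)
  v2: (1-0.753)·(1.11,1.86) + 0.753·(0.94,2.8) = (0.9820,2.5678)
  v3: (1-0.753)·(-2.65,2.56) + 0.753·(-4.4,3.38) = (-3.9678,3.1775)
  v4: (1-0.753)·(-4.59,0.36) + 0.753·(-5.22,0.25) = (-5.0644,0.2772)
  v5: (1-0.753)·(-3.22,-2.47) + 0.753·(-4.26,-2.75) = (-4.0031,-2.6808)
  v6: (1-0.753)·(-1.52,-4.49) + 0.753·(-1.99,-3.61) = (-1.8739,-3.8274)
  v7: (1-0.753)·(2.75,-1.87) + 0.753·(4,-3.37) = (3.6913,-2.9995)
Shoelace sum Σ(x_i·y_{i+1} − x_{i+1}·y_i):
  i=1: 4.2994·2.5678 − 0.9820·2.0513 = +9.0259 (running +9.0259)
  i=2: 0.9820·3.1775 − -3.9678·2.5678 = +13.3087 (running +22.3346)
  i=3: -3.9678·0.2772 − -5.0644·3.1775 = +14.9922 (running +37.3267)
  i=4: -5.0644·-2.6808 − -4.0031·0.2772 = +14.6864 (running +52.0131)
  i=5: -4.0031·-3.8274 − -1.8739·-2.6808 = +10.2977 (running +62.3108)
  i=6: -1.8739·-2.9995 − 3.6913·-3.8274 = +19.7485 (running +82.0593)
  i=7: 3.6913·2.0513 − 4.2994·-2.9995 = +20.4678 (running +102.5272)
Area = |Σ|/2 = |102.5272|/2 = 51.2636

Area at t=0.753: 51.2636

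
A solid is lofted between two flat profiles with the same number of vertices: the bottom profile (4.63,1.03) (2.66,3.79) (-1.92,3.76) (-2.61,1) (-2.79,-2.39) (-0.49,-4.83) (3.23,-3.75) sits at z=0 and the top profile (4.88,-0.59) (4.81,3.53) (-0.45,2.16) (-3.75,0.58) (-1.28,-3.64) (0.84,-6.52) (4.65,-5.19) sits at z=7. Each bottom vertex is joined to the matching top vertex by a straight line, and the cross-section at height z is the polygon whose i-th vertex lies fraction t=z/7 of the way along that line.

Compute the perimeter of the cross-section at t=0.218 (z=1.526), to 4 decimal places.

Cross-section at t=0.218: each vertex is (1-t)·p0[i] + t·p1[i].
  v1: (1-0.218)·(4.63,1.03) + 0.218·(4.88,-0.59) = (4.6845,0.6768)
  v2: (1-0.218)·(2.66,3.79) + 0.218·(4.81,3.53) = (3.1287,3.7333)
  v3: (1-0.218)·(-1.92,3.76) + 0.218·(-0.45,2.16) = (-1.5995,3.4112)
  v4: (1-0.218)·(-2.61,1) + 0.218·(-3.75,0.58) = (-2.8585,0.9084)
  v5: (1-0.218)·(-2.79,-2.39) + 0.218·(-1.28,-3.64) = (-2.4608,-2.6625)
  v6: (1-0.218)·(-0.49,-4.83) + 0.218·(0.84,-6.52) = (-0.2001,-5.1984)
  v7: (1-0.218)·(3.23,-3.75) + 0.218·(4.65,-5.19) = (3.5396,-4.0639)
Perimeter = Σ |v_{i+1} − v_i|:
  edge 1→2: √(-1.5558² + 3.0565²) = 3.4297 (running 3.4297)
  edge 2→3: √(-4.7282² + -0.3221²) = 4.7392 (running 8.1689)
  edge 3→4: √(-1.2590² + -2.5028²) = 2.8016 (running 10.9704)
  edge 4→5: √(0.3977² + -3.5709²) = 3.5930 (running 14.5635)
  edge 5→6: √(2.2608² + -2.5359²) = 3.3973 (running 17.9608)
  edge 6→7: √(3.7396² + 1.1345²) = 3.9079 (running 21.8687)
  edge 7→1: √(1.1449² + 4.7408²) = 4.8771 (running 26.7458)
Perimeter = 26.7458

Perimeter at t=0.218: 26.7458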